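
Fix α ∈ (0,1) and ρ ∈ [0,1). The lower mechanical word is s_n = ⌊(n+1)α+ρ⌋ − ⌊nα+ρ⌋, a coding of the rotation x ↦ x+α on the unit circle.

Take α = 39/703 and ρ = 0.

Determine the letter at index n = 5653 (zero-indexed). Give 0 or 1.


(n+1)α + ρ = (5654·39) / 703 = 220506/703
nα + ρ     = (5653·39) / 703 = 220467/703
⌊220506/703⌋ = 313,  ⌊220467/703⌋ = 313
s_{5653} = 313 − 313 = 0

0


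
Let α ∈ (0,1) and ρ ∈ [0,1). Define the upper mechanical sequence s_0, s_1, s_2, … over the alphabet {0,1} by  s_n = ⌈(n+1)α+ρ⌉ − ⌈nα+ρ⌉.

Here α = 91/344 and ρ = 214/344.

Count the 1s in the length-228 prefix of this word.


#1s = Σ_{n=0}^{227} s_n = Σ_{n=0}^{227} (⌈(n+1)α+ρ⌉ − ⌈nα+ρ⌉)
the sum telescopes: every ⌈nα+ρ⌉ with 0 < n < 228 appears once with + and once with −, leaving ⌈228α+ρ⌉ − ⌈0·α+ρ⌉
228α + ρ = (228·91 + 214) / 344 = 20962/344
ρ = 214/344
⌈20962/344⌉ = 61,  ⌈214/344⌉ = 1
#1s = 61 − 1 = 60

60


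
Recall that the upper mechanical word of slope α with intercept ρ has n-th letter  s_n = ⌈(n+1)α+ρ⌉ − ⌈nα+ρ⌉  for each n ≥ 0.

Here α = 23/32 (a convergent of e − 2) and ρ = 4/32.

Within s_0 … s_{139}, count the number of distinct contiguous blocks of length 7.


8

t_n = ⌈(n·23+4)/32⌉ for n = 0 … 140:
  n=0…9: ⌈4/32⌉=1 ⌈27/32⌉=1 ⌈50/32⌉=2 ⌈73/32⌉=3 ⌈96/32⌉=3 ⌈119/32⌉=4 ⌈142/32⌉=5 ⌈165/32⌉=6 ⌈188/32⌉=6 ⌈211/32⌉=7
  n=10…19: ⌈234/32⌉=8 ⌈257/32⌉=9 ⌈280/32⌉=9 ⌈303/32⌉=10 ⌈326/32⌉=11 ⌈349/32⌉=11 ⌈372/32⌉=12 ⌈395/32⌉=13 ⌈418/32⌉=14 ⌈441/32⌉=14
  n=20…29: ⌈464/32⌉=15 ⌈487/32⌉=16 ⌈510/32⌉=16 ⌈533/32⌉=17 ⌈556/32⌉=18 ⌈579/32⌉=19 ⌈602/32⌉=19 ⌈625/32⌉=20 ⌈648/32⌉=21 ⌈671/32⌉=21
  n=30…39: ⌈694/32⌉=22 ⌈717/32⌉=23 ⌈740/32⌉=24 ⌈763/32⌉=24 ⌈786/32⌉=25 ⌈809/32⌉=26 ⌈832/32⌉=26 ⌈855/32⌉=27 ⌈878/32⌉=28 ⌈901/32⌉=29
  n=40…49: ⌈924/32⌉=29 ⌈947/32⌉=30 ⌈970/32⌉=31 ⌈993/32⌉=32 ⌈1016/32⌉=32 ⌈1039/32⌉=33 ⌈1062/32⌉=34 ⌈1085/32⌉=34 ⌈1108/32⌉=35 ⌈1131/32⌉=36
  n=50…59: ⌈1154/32⌉=37 ⌈1177/32⌉=37 ⌈1200/32⌉=38 ⌈1223/32⌉=39 ⌈1246/32⌉=39 ⌈1269/32⌉=40 ⌈1292/32⌉=41 ⌈1315/32⌉=42 ⌈1338/32⌉=42 ⌈1361/32⌉=43
  n=60…69: ⌈1384/32⌉=44 ⌈1407/32⌉=44 ⌈1430/32⌉=45 ⌈1453/32⌉=46 ⌈1476/32⌉=47 ⌈1499/32⌉=47 ⌈1522/32⌉=48 ⌈1545/32⌉=49 ⌈1568/32⌉=49 ⌈1591/32⌉=50
  n=70…79: ⌈1614/32⌉=51 ⌈1637/32⌉=52 ⌈1660/32⌉=52 ⌈1683/32⌉=53 ⌈1706/32⌉=54 ⌈1729/32⌉=55 ⌈1752/32⌉=55 ⌈1775/32⌉=56 ⌈1798/32⌉=57 ⌈1821/32⌉=57
  n=80…89: ⌈1844/32⌉=58 ⌈1867/32⌉=59 ⌈1890/32⌉=60 ⌈1913/32⌉=60 ⌈1936/32⌉=61 ⌈1959/32⌉=62 ⌈1982/32⌉=62 ⌈2005/32⌉=63 ⌈2028/32⌉=64 ⌈2051/32⌉=65
  n=90…99: ⌈2074/32⌉=65 ⌈2097/32⌉=66 ⌈2120/32⌉=67 ⌈2143/32⌉=67 ⌈2166/32⌉=68 ⌈2189/32⌉=69 ⌈2212/32⌉=70 ⌈2235/32⌉=70 ⌈2258/32⌉=71 ⌈2281/32⌉=72
  n=100…109: ⌈2304/32⌉=72 ⌈2327/32⌉=73 ⌈2350/32⌉=74 ⌈2373/32⌉=75 ⌈2396/32⌉=75 ⌈2419/32⌉=76 ⌈2442/32⌉=77 ⌈2465/32⌉=78 ⌈2488/32⌉=78 ⌈2511/32⌉=79
  n=110…119: ⌈2534/32⌉=80 ⌈2557/32⌉=80 ⌈2580/32⌉=81 ⌈2603/32⌉=82 ⌈2626/32⌉=83 ⌈2649/32⌉=83 ⌈2672/32⌉=84 ⌈2695/32⌉=85 ⌈2718/32⌉=85 ⌈2741/32⌉=86
  n=120…129: ⌈2764/32⌉=87 ⌈2787/32⌉=88 ⌈2810/32⌉=88 ⌈2833/32⌉=89 ⌈2856/32⌉=90 ⌈2879/32⌉=90 ⌈2902/32⌉=91 ⌈2925/32⌉=92 ⌈2948/32⌉=93 ⌈2971/32⌉=93
  n=130…139: ⌈2994/32⌉=94 ⌈3017/32⌉=95 ⌈3040/32⌉=95 ⌈3063/32⌉=96 ⌈3086/32⌉=97 ⌈3109/32⌉=98 ⌈3132/32⌉=98 ⌈3155/32⌉=99 ⌈3178/32⌉=100 ⌈3201/32⌉=101
  n=140: ⌈3224/32⌉=101
s_n = t_(n+1) − t_n for n = 0 … 139 gives
prefix = 01101110111011011101101110110111011011101110110111011011101101110110111011101101110110111011011101101110111011011101101110110111011011101110
slide a length-7 window over [0..6] … [133..139] (134 windows); first occurrence of each distinct factor:
  [  0..  6] 0110111
  [  1..  7] 1101110
  [  2..  8] 1011101
  [  3..  9] 0111011
  [  4.. 10] 1110111
  [  8.. 14] 1110110
  [  9.. 15] 1101101
  [ 10.. 16] 1011011
  (the other 126 windows repeat one of these)
distinct factors: {0110111, 0111011, 1011011, 1011101, 1101101, 1101110, 1110110, 1110111}
count = 8  (Sturmian bound for length 7 is 8)


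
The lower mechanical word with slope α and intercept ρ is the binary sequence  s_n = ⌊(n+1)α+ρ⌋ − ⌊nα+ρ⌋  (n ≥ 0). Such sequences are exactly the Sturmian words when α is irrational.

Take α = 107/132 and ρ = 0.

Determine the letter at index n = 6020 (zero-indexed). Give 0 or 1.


(n+1)α + ρ = (6021·107) / 132 = 644247/132
nα + ρ     = (6020·107) / 132 = 644140/132
⌊644247/132⌋ = 4880,  ⌊644140/132⌋ = 4879
s_{6020} = 4880 − 4879 = 1

1


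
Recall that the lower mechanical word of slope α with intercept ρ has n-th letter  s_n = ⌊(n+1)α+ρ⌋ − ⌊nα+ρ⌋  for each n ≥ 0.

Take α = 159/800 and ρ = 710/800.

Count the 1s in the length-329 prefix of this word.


#1s = Σ_{n=0}^{328} s_n = Σ_{n=0}^{328} (⌊(n+1)α+ρ⌋ − ⌊nα+ρ⌋)
the sum telescopes: every ⌊nα+ρ⌋ with 0 < n < 329 appears once with + and once with −, leaving ⌊329α+ρ⌋ − ⌊0·α+ρ⌋
329α + ρ = (329·159 + 710) / 800 = 53021/800
ρ = 710/800
⌊53021/800⌋ = 66,  ⌊710/800⌋ = 0
#1s = 66 − 0 = 66

66


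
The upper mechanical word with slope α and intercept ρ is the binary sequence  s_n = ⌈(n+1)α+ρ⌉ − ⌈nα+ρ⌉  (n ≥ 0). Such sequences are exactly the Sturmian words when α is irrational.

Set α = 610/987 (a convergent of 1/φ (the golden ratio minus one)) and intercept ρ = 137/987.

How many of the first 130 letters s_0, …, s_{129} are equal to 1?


#1s = Σ_{n=0}^{129} s_n = Σ_{n=0}^{129} (⌈(n+1)α+ρ⌉ − ⌈nα+ρ⌉)
the sum telescopes: every ⌈nα+ρ⌉ with 0 < n < 130 appears once with + and once with −, leaving ⌈130α+ρ⌉ − ⌈0·α+ρ⌉
130α + ρ = (130·610 + 137) / 987 = 79437/987
ρ = 137/987
⌈79437/987⌉ = 81,  ⌈137/987⌉ = 1
#1s = 81 − 1 = 80

80


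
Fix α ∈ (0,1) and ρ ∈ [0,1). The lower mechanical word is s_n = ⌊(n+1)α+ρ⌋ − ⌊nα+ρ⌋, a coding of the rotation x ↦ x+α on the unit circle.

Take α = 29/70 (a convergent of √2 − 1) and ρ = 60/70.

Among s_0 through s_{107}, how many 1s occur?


45

#1s = Σ_{n=0}^{107} s_n = Σ_{n=0}^{107} (⌊(n+1)α+ρ⌋ − ⌊nα+ρ⌋)
the sum telescopes: every ⌊nα+ρ⌋ with 0 < n < 108 appears once with + and once with −, leaving ⌊108α+ρ⌋ − ⌊0·α+ρ⌋
108α + ρ = (108·29 + 60) / 70 = 3192/70
ρ = 60/70
⌊3192/70⌋ = 45,  ⌊60/70⌋ = 0
#1s = 45 − 0 = 45


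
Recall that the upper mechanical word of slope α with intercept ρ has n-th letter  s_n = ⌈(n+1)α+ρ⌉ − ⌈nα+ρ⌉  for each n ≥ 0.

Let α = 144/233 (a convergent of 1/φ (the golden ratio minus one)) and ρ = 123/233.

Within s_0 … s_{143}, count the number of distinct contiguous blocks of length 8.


9

t_n = ⌈(n·144+123)/233⌉ for n = 0 … 144:
  n=0…9: ⌈123/233⌉=1 ⌈267/233⌉=2 ⌈411/233⌉=2 ⌈555/233⌉=3 ⌈699/233⌉=3 ⌈843/233⌉=4 ⌈987/233⌉=5 ⌈1131/233⌉=5 ⌈1275/233⌉=6 ⌈1419/233⌉=7
  n=10…19: ⌈1563/233⌉=7 ⌈1707/233⌉=8 ⌈1851/233⌉=8 ⌈1995/233⌉=9 ⌈2139/233⌉=10 ⌈2283/233⌉=10 ⌈2427/233⌉=11 ⌈2571/233⌉=12 ⌈2715/233⌉=12 ⌈2859/233⌉=13
  n=20…29: ⌈3003/233⌉=13 ⌈3147/233⌉=14 ⌈3291/233⌉=15 ⌈3435/233⌉=15 ⌈3579/233⌉=16 ⌈3723/233⌉=16 ⌈3867/233⌉=17 ⌈4011/233⌉=18 ⌈4155/233⌉=18 ⌈4299/233⌉=19
  n=30…39: ⌈4443/233⌉=20 ⌈4587/233⌉=20 ⌈4731/233⌉=21 ⌈4875/233⌉=21 ⌈5019/233⌉=22 ⌈5163/233⌉=23 ⌈5307/233⌉=23 ⌈5451/233⌉=24 ⌈5595/233⌉=25 ⌈5739/233⌉=25
  n=40…49: ⌈5883/233⌉=26 ⌈6027/233⌉=26 ⌈6171/233⌉=27 ⌈6315/233⌉=28 ⌈6459/233⌉=28 ⌈6603/233⌉=29 ⌈6747/233⌉=29 ⌈6891/233⌉=30 ⌈7035/233⌉=31 ⌈7179/233⌉=31
  n=50…59: ⌈7323/233⌉=32 ⌈7467/233⌉=33 ⌈7611/233⌉=33 ⌈7755/233⌉=34 ⌈7899/233⌉=34 ⌈8043/233⌉=35 ⌈8187/233⌉=36 ⌈8331/233⌉=36 ⌈8475/233⌉=37 ⌈8619/233⌉=37
  n=60…69: ⌈8763/233⌉=38 ⌈8907/233⌉=39 ⌈9051/233⌉=39 ⌈9195/233⌉=40 ⌈9339/233⌉=41 ⌈9483/233⌉=41 ⌈9627/233⌉=42 ⌈9771/233⌉=42 ⌈9915/233⌉=43 ⌈10059/233⌉=44
  n=70…79: ⌈10203/233⌉=44 ⌈10347/233⌉=45 ⌈10491/233⌉=46 ⌈10635/233⌉=46 ⌈10779/233⌉=47 ⌈10923/233⌉=47 ⌈11067/233⌉=48 ⌈11211/233⌉=49 ⌈11355/233⌉=49 ⌈11499/233⌉=50
  n=80…89: ⌈11643/233⌉=50 ⌈11787/233⌉=51 ⌈11931/233⌉=52 ⌈12075/233⌉=52 ⌈12219/233⌉=53 ⌈12363/233⌉=54 ⌈12507/233⌉=54 ⌈12651/233⌉=55 ⌈12795/233⌉=55 ⌈12939/233⌉=56
  n=90…99: ⌈13083/233⌉=57 ⌈13227/233⌉=57 ⌈13371/233⌉=58 ⌈13515/233⌉=59 ⌈13659/233⌉=59 ⌈13803/233⌉=60 ⌈13947/233⌉=60 ⌈14091/233⌉=61 ⌈14235/233⌉=62 ⌈14379/233⌉=62
  n=100…109: ⌈14523/233⌉=63 ⌈14667/233⌉=63 ⌈14811/233⌉=64 ⌈14955/233⌉=65 ⌈15099/233⌉=65 ⌈15243/233⌉=66 ⌈15387/233⌉=67 ⌈15531/233⌉=67 ⌈15675/233⌉=68 ⌈15819/233⌉=68
  n=110…119: ⌈15963/233⌉=69 ⌈16107/233⌉=70 ⌈16251/233⌉=70 ⌈16395/233⌉=71 ⌈16539/233⌉=71 ⌈16683/233⌉=72 ⌈16827/233⌉=73 ⌈16971/233⌉=73 ⌈17115/233⌉=74 ⌈17259/233⌉=75
  n=120…129: ⌈17403/233⌉=75 ⌈17547/233⌉=76 ⌈17691/233⌉=76 ⌈17835/233⌉=77 ⌈17979/233⌉=78 ⌈18123/233⌉=78 ⌈18267/233⌉=79 ⌈18411/233⌉=80 ⌈18555/233⌉=80 ⌈18699/233⌉=81
  n=130…139: ⌈18843/233⌉=81 ⌈18987/233⌉=82 ⌈19131/233⌉=83 ⌈19275/233⌉=83 ⌈19419/233⌉=84 ⌈19563/233⌉=84 ⌈19707/233⌉=85 ⌈19851/233⌉=86 ⌈19995/233⌉=86 ⌈20139/233⌉=87
  n=140…144: ⌈20283/233⌉=88 ⌈20427/233⌉=88 ⌈20571/233⌉=89 ⌈20715/233⌉=89 ⌈20859/233⌉=90
s_n = t_(n+1) − t_n for n = 0 … 143 gives
prefix = 101011011010110110101101011011010110110101101011011010110101101101011011010110101101101011011010110101101101011010110110101101101011010110110101
slide a length-8 window over [0..7] … [136..143] (137 windows); first occurrence of each distinct factor:
  [  0..  7] 10101101
  [  1..  8] 01011011
  [  2..  9] 10110110
  [  3.. 10] 01101101
  [  4.. 11] 11011010
  [  5.. 12] 10110101
  [  6.. 13] 01101011
  [  7.. 14] 11010110
  [ 17.. 24] 01011010
  (the other 128 windows repeat one of these)
distinct factors: {01011010, 01011011, 01101011, 01101101, 10101101, 10110101, 10110110, 11010110, 11011010}
count = 9  (Sturmian bound for length 8 is 9)


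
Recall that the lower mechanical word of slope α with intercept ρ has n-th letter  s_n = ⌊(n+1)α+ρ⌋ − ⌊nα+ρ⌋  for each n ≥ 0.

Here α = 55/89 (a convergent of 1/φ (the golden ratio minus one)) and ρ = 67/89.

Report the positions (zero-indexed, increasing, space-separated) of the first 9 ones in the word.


0 2 3 5 6 8 10 11 13

n=0: ⌊122/89⌋−⌊67/89⌋ = 1−0 = 1  ← one
n=1: ⌊177/89⌋−⌊122/89⌋ = 1−1 = 0
n=2: ⌊232/89⌋−⌊177/89⌋ = 2−1 = 1  ← one
n=3: ⌊287/89⌋−⌊232/89⌋ = 3−2 = 1  ← one
n=4: ⌊342/89⌋−⌊287/89⌋ = 3−3 = 0
n=5: ⌊397/89⌋−⌊342/89⌋ = 4−3 = 1  ← one
n=6: ⌊452/89⌋−⌊397/89⌋ = 5−4 = 1  ← one
n=7: ⌊507/89⌋−⌊452/89⌋ = 5−5 = 0
n=8: ⌊562/89⌋−⌊507/89⌋ = 6−5 = 1  ← one
n=9: ⌊617/89⌋−⌊562/89⌋ = 6−6 = 0
n=10: ⌊672/89⌋−⌊617/89⌋ = 7−6 = 1  ← one
n=11: ⌊727/89⌋−⌊672/89⌋ = 8−7 = 1  ← one
n=12: ⌊782/89⌋−⌊727/89⌋ = 8−8 = 0
n=13: ⌊837/89⌋−⌊782/89⌋ = 9−8 = 1  ← one
positions of the first 9 ones: 0 2 3 5 6 8 10 11 13


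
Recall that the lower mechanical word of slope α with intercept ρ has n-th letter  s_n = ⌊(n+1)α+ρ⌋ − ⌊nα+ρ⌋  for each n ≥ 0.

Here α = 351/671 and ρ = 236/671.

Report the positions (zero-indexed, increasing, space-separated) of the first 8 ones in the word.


n=0: ⌊587/671⌋−⌊236/671⌋ = 0−0 = 0
n=1: ⌊938/671⌋−⌊587/671⌋ = 1−0 = 1  ← one
n=2: ⌊1289/671⌋−⌊938/671⌋ = 1−1 = 0
n=3: ⌊1640/671⌋−⌊1289/671⌋ = 2−1 = 1  ← one
n=4: ⌊1991/671⌋−⌊1640/671⌋ = 2−2 = 0
n=5: ⌊2342/671⌋−⌊1991/671⌋ = 3−2 = 1  ← one
n=6: ⌊2693/671⌋−⌊2342/671⌋ = 4−3 = 1  ← one
n=7: ⌊3044/671⌋−⌊2693/671⌋ = 4−4 = 0
n=8: ⌊3395/671⌋−⌊3044/671⌋ = 5−4 = 1  ← one
n=9: ⌊3746/671⌋−⌊3395/671⌋ = 5−5 = 0
n=10: ⌊4097/671⌋−⌊3746/671⌋ = 6−5 = 1  ← one
n=11: ⌊4448/671⌋−⌊4097/671⌋ = 6−6 = 0
n=12: ⌊4799/671⌋−⌊4448/671⌋ = 7−6 = 1  ← one
n=13: ⌊5150/671⌋−⌊4799/671⌋ = 7−7 = 0
n=14: ⌊5501/671⌋−⌊5150/671⌋ = 8−7 = 1  ← one
positions of the first 8 ones: 1 3 5 6 8 10 12 14

1 3 5 6 8 10 12 14


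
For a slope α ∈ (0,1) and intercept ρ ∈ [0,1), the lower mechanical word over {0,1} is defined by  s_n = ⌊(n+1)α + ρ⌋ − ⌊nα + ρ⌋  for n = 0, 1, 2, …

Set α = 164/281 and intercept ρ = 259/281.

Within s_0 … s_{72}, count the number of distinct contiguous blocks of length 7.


8

t_n = ⌊(n·164+259)/281⌋ for n = 0 … 73:
  n=0…9: ⌊259/281⌋=0 ⌊423/281⌋=1 ⌊587/281⌋=2 ⌊751/281⌋=2 ⌊915/281⌋=3 ⌊1079/281⌋=3 ⌊1243/281⌋=4 ⌊1407/281⌋=5 ⌊1571/281⌋=5 ⌊1735/281⌋=6
  n=10…19: ⌊1899/281⌋=6 ⌊2063/281⌋=7 ⌊2227/281⌋=7 ⌊2391/281⌋=8 ⌊2555/281⌋=9 ⌊2719/281⌋=9 ⌊2883/281⌋=10 ⌊3047/281⌋=10 ⌊3211/281⌋=11 ⌊3375/281⌋=12
  n=20…29: ⌊3539/281⌋=12 ⌊3703/281⌋=13 ⌊3867/281⌋=13 ⌊4031/281⌋=14 ⌊4195/281⌋=14 ⌊4359/281⌋=15 ⌊4523/281⌋=16 ⌊4687/281⌋=16 ⌊4851/281⌋=17 ⌊5015/281⌋=17
  n=30…39: ⌊5179/281⌋=18 ⌊5343/281⌋=19 ⌊5507/281⌋=19 ⌊5671/281⌋=20 ⌊5835/281⌋=20 ⌊5999/281⌋=21 ⌊6163/281⌋=21 ⌊6327/281⌋=22 ⌊6491/281⌋=23 ⌊6655/281⌋=23
  n=40…49: ⌊6819/281⌋=24 ⌊6983/281⌋=24 ⌊7147/281⌋=25 ⌊7311/281⌋=26 ⌊7475/281⌋=26 ⌊7639/281⌋=27 ⌊7803/281⌋=27 ⌊7967/281⌋=28 ⌊8131/281⌋=28 ⌊8295/281⌋=29
  n=50…59: ⌊8459/281⌋=30 ⌊8623/281⌋=30 ⌊8787/281⌋=31 ⌊8951/281⌋=31 ⌊9115/281⌋=32 ⌊9279/281⌋=33 ⌊9443/281⌋=33 ⌊9607/281⌋=34 ⌊9771/281⌋=34 ⌊9935/281⌋=35
  n=60…69: ⌊10099/281⌋=35 ⌊10263/281⌋=36 ⌊10427/281⌋=37 ⌊10591/281⌋=37 ⌊10755/281⌋=38 ⌊10919/281⌋=38 ⌊11083/281⌋=39 ⌊11247/281⌋=40 ⌊11411/281⌋=40 ⌊11575/281⌋=41
  n=70…73: ⌊11739/281⌋=41 ⌊11903/281⌋=42 ⌊12067/281⌋=42 ⌊12231/281⌋=43
s_n = t_(n+1) − t_n for n = 0 … 72 gives
prefix = 1101011010101101011010101101011010101101011010101101011010101101011010101
slide a length-7 window over [0..6] … [66..72] (67 windows); first occurrence of each distinct factor:
  [  0..  6] 1101011
  [  1..  7] 1010110
  [  2..  8] 0101101
  [  3..  9] 1011010
  [  4.. 10] 0110101
  [  5.. 11] 1101010
  [  6.. 12] 1010101
  [  7.. 13] 0101011
  (the other 59 windows repeat one of these)
distinct factors: {0101011, 0101101, 0110101, 1010101, 1010110, 1011010, 1101010, 1101011}
count = 8  (Sturmian bound for length 7 is 8)


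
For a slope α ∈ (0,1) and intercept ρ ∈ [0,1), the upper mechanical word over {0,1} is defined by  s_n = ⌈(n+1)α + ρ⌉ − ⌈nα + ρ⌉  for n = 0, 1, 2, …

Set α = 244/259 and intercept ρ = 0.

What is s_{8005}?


(n+1)α + ρ = (8006·244) / 259 = 1953464/259
nα + ρ     = (8005·244) / 259 = 1953220/259
⌈1953464/259⌉ = 7543,  ⌈1953220/259⌉ = 7542
s_{8005} = 7543 − 7542 = 1

1


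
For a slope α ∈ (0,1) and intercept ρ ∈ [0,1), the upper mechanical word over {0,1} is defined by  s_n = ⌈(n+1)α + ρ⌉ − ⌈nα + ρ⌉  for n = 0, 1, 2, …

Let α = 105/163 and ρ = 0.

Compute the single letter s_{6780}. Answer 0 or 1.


1

(n+1)α + ρ = (6781·105) / 163 = 712005/163
nα + ρ     = (6780·105) / 163 = 711900/163
⌈712005/163⌉ = 4369,  ⌈711900/163⌉ = 4368
s_{6780} = 4369 − 4368 = 1


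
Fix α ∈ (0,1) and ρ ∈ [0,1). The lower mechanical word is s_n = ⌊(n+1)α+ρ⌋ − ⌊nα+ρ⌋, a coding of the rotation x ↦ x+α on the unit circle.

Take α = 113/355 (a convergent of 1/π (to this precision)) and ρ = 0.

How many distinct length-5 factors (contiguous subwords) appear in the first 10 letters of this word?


t_n = ⌊(n·113)/355⌋ for n = 0 … 10:
  n=0…9: ⌊0/355⌋=0 ⌊113/355⌋=0 ⌊226/355⌋=0 ⌊339/355⌋=0 ⌊452/355⌋=1 ⌊565/355⌋=1 ⌊678/355⌋=1 ⌊791/355⌋=2 ⌊904/355⌋=2 ⌊1017/355⌋=2
  n=10: ⌊1130/355⌋=3
s_n = t_(n+1) − t_n for n = 0 … 9 gives
prefix = 0001001001
slide a length-5 window over [0..4] … [5..9] (6 windows); first occurrence of each distinct factor:
  [  0..  4] 00010
  [  1..  5] 00100
  [  2..  6] 01001
  [  3..  7] 10010
  (the other 2 windows repeat one of these)
distinct factors: {00010, 00100, 01001, 10010}
count = 4  (Sturmian bound for length 5 is 6)

4


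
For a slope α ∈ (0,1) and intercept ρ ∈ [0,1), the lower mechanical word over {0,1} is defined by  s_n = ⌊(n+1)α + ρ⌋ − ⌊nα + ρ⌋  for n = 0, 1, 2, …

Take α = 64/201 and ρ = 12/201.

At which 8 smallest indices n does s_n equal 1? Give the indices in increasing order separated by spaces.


2 6 9 12 15 18 21 24

n=0: ⌊76/201⌋−⌊12/201⌋ = 0−0 = 0
n=1: ⌊140/201⌋−⌊76/201⌋ = 0−0 = 0
n=2: ⌊204/201⌋−⌊140/201⌋ = 1−0 = 1  ← one
n=3: ⌊268/201⌋−⌊204/201⌋ = 1−1 = 0
n=4: ⌊332/201⌋−⌊268/201⌋ = 1−1 = 0
n=5: ⌊396/201⌋−⌊332/201⌋ = 1−1 = 0
n=6: ⌊460/201⌋−⌊396/201⌋ = 2−1 = 1  ← one
n=7: ⌊524/201⌋−⌊460/201⌋ = 2−2 = 0
n=8: ⌊588/201⌋−⌊524/201⌋ = 2−2 = 0
n=9: ⌊652/201⌋−⌊588/201⌋ = 3−2 = 1  ← one
n=10: ⌊716/201⌋−⌊652/201⌋ = 3−3 = 0
n=11: ⌊780/201⌋−⌊716/201⌋ = 3−3 = 0
n=12: ⌊844/201⌋−⌊780/201⌋ = 4−3 = 1  ← one
n=13: ⌊908/201⌋−⌊844/201⌋ = 4−4 = 0
n=14: ⌊972/201⌋−⌊908/201⌋ = 4−4 = 0
n=15: ⌊1036/201⌋−⌊972/201⌋ = 5−4 = 1  ← one
n=16: ⌊1100/201⌋−⌊1036/201⌋ = 5−5 = 0
n=17: ⌊1164/201⌋−⌊1100/201⌋ = 5−5 = 0
n=18: ⌊1228/201⌋−⌊1164/201⌋ = 6−5 = 1  ← one
n=19: ⌊1292/201⌋−⌊1228/201⌋ = 6−6 = 0
n=20: ⌊1356/201⌋−⌊1292/201⌋ = 6−6 = 0
n=21: ⌊1420/201⌋−⌊1356/201⌋ = 7−6 = 1  ← one
n=22: ⌊1484/201⌋−⌊1420/201⌋ = 7−7 = 0
n=23: ⌊1548/201⌋−⌊1484/201⌋ = 7−7 = 0
n=24: ⌊1612/201⌋−⌊1548/201⌋ = 8−7 = 1  ← one
positions of the first 8 ones: 2 6 9 12 15 18 21 24


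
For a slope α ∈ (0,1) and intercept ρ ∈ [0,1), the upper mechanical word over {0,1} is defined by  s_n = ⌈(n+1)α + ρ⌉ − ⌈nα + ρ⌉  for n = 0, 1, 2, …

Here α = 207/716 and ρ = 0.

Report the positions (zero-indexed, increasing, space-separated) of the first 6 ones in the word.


n=0: ⌈207/716⌉−⌈0/716⌉ = 1−0 = 1  ← one
n=1: ⌈414/716⌉−⌈207/716⌉ = 1−1 = 0
n=2: ⌈621/716⌉−⌈414/716⌉ = 1−1 = 0
n=3: ⌈828/716⌉−⌈621/716⌉ = 2−1 = 1  ← one
n=4: ⌈1035/716⌉−⌈828/716⌉ = 2−2 = 0
n=5: ⌈1242/716⌉−⌈1035/716⌉ = 2−2 = 0
n=6: ⌈1449/716⌉−⌈1242/716⌉ = 3−2 = 1  ← one
n=7: ⌈1656/716⌉−⌈1449/716⌉ = 3−3 = 0
n=8: ⌈1863/716⌉−⌈1656/716⌉ = 3−3 = 0
n=9: ⌈2070/716⌉−⌈1863/716⌉ = 3−3 = 0
n=10: ⌈2277/716⌉−⌈2070/716⌉ = 4−3 = 1  ← one
n=11: ⌈2484/716⌉−⌈2277/716⌉ = 4−4 = 0
n=12: ⌈2691/716⌉−⌈2484/716⌉ = 4−4 = 0
n=13: ⌈2898/716⌉−⌈2691/716⌉ = 5−4 = 1  ← one
n=14: ⌈3105/716⌉−⌈2898/716⌉ = 5−5 = 0
n=15: ⌈3312/716⌉−⌈3105/716⌉ = 5−5 = 0
n=16: ⌈3519/716⌉−⌈3312/716⌉ = 5−5 = 0
n=17: ⌈3726/716⌉−⌈3519/716⌉ = 6−5 = 1  ← one
positions of the first 6 ones: 0 3 6 10 13 17

0 3 6 10 13 17


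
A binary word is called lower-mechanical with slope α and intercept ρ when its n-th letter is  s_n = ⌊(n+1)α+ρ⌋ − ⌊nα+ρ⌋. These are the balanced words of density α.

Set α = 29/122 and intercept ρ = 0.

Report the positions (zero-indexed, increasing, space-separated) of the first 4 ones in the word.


n=0: ⌊29/122⌋−⌊0/122⌋ = 0−0 = 0
n=1: ⌊58/122⌋−⌊29/122⌋ = 0−0 = 0
n=2: ⌊87/122⌋−⌊58/122⌋ = 0−0 = 0
n=3: ⌊116/122⌋−⌊87/122⌋ = 0−0 = 0
n=4: ⌊145/122⌋−⌊116/122⌋ = 1−0 = 1  ← one
n=5: ⌊174/122⌋−⌊145/122⌋ = 1−1 = 0
n=6: ⌊203/122⌋−⌊174/122⌋ = 1−1 = 0
n=7: ⌊232/122⌋−⌊203/122⌋ = 1−1 = 0
n=8: ⌊261/122⌋−⌊232/122⌋ = 2−1 = 1  ← one
n=9: ⌊290/122⌋−⌊261/122⌋ = 2−2 = 0
n=10: ⌊319/122⌋−⌊290/122⌋ = 2−2 = 0
n=11: ⌊348/122⌋−⌊319/122⌋ = 2−2 = 0
n=12: ⌊377/122⌋−⌊348/122⌋ = 3−2 = 1  ← one
n=13: ⌊406/122⌋−⌊377/122⌋ = 3−3 = 0
n=14: ⌊435/122⌋−⌊406/122⌋ = 3−3 = 0
n=15: ⌊464/122⌋−⌊435/122⌋ = 3−3 = 0
n=16: ⌊493/122⌋−⌊464/122⌋ = 4−3 = 1  ← one
positions of the first 4 ones: 4 8 12 16

4 8 12 16


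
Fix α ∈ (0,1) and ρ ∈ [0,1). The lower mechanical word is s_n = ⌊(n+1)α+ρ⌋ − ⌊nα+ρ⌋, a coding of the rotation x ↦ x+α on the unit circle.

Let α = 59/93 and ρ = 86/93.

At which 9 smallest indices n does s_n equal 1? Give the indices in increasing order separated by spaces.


n=0: ⌊145/93⌋−⌊86/93⌋ = 1−0 = 1  ← one
n=1: ⌊204/93⌋−⌊145/93⌋ = 2−1 = 1  ← one
n=2: ⌊263/93⌋−⌊204/93⌋ = 2−2 = 0
n=3: ⌊322/93⌋−⌊263/93⌋ = 3−2 = 1  ← one
n=4: ⌊381/93⌋−⌊322/93⌋ = 4−3 = 1  ← one
n=5: ⌊440/93⌋−⌊381/93⌋ = 4−4 = 0
n=6: ⌊499/93⌋−⌊440/93⌋ = 5−4 = 1  ← one
n=7: ⌊558/93⌋−⌊499/93⌋ = 6−5 = 1  ← one
n=8: ⌊617/93⌋−⌊558/93⌋ = 6−6 = 0
n=9: ⌊676/93⌋−⌊617/93⌋ = 7−6 = 1  ← one
n=10: ⌊735/93⌋−⌊676/93⌋ = 7−7 = 0
n=11: ⌊794/93⌋−⌊735/93⌋ = 8−7 = 1  ← one
n=12: ⌊853/93⌋−⌊794/93⌋ = 9−8 = 1  ← one
positions of the first 9 ones: 0 1 3 4 6 7 9 11 12

0 1 3 4 6 7 9 11 12


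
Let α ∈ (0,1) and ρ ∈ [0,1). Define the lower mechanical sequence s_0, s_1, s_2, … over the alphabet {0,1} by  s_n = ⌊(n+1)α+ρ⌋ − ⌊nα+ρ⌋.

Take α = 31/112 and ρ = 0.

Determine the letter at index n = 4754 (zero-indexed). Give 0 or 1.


(n+1)α + ρ = (4755·31) / 112 = 147405/112
nα + ρ     = (4754·31) / 112 = 147374/112
⌊147405/112⌋ = 1316,  ⌊147374/112⌋ = 1315
s_{4754} = 1316 − 1315 = 1

1


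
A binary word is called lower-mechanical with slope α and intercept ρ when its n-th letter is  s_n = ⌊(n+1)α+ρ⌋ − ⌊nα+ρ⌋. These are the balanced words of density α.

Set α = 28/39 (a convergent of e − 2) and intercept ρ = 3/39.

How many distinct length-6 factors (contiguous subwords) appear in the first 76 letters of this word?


7

t_n = ⌊(n·28+3)/39⌋ for n = 0 … 76:
  n=0…9: ⌊3/39⌋=0 ⌊31/39⌋=0 ⌊59/39⌋=1 ⌊87/39⌋=2 ⌊115/39⌋=2 ⌊143/39⌋=3 ⌊171/39⌋=4 ⌊199/39⌋=5 ⌊227/39⌋=5 ⌊255/39⌋=6
  n=10…19: ⌊283/39⌋=7 ⌊311/39⌋=7 ⌊339/39⌋=8 ⌊367/39⌋=9 ⌊395/39⌋=10 ⌊423/39⌋=10 ⌊451/39⌋=11 ⌊479/39⌋=12 ⌊507/39⌋=13 ⌊535/39⌋=13
  n=20…29: ⌊563/39⌋=14 ⌊591/39⌋=15 ⌊619/39⌋=15 ⌊647/39⌋=16 ⌊675/39⌋=17 ⌊703/39⌋=18 ⌊731/39⌋=18 ⌊759/39⌋=19 ⌊787/39⌋=20 ⌊815/39⌋=20
  n=30…39: ⌊843/39⌋=21 ⌊871/39⌋=22 ⌊899/39⌋=23 ⌊927/39⌋=23 ⌊955/39⌋=24 ⌊983/39⌋=25 ⌊1011/39⌋=25 ⌊1039/39⌋=26 ⌊1067/39⌋=27 ⌊1095/39⌋=28
  n=40…49: ⌊1123/39⌋=28 ⌊1151/39⌋=29 ⌊1179/39⌋=30 ⌊1207/39⌋=30 ⌊1235/39⌋=31 ⌊1263/39⌋=32 ⌊1291/39⌋=33 ⌊1319/39⌋=33 ⌊1347/39⌋=34 ⌊1375/39⌋=35
  n=50…59: ⌊1403/39⌋=35 ⌊1431/39⌋=36 ⌊1459/39⌋=37 ⌊1487/39⌋=38 ⌊1515/39⌋=38 ⌊1543/39⌋=39 ⌊1571/39⌋=40 ⌊1599/39⌋=41 ⌊1627/39⌋=41 ⌊1655/39⌋=42
  n=60…69: ⌊1683/39⌋=43 ⌊1711/39⌋=43 ⌊1739/39⌋=44 ⌊1767/39⌋=45 ⌊1795/39⌋=46 ⌊1823/39⌋=46 ⌊1851/39⌋=47 ⌊1879/39⌋=48 ⌊1907/39⌋=48 ⌊1935/39⌋=49
  n=70…76: ⌊1963/39⌋=50 ⌊1991/39⌋=51 ⌊2019/39⌋=51 ⌊2047/39⌋=52 ⌊2075/39⌋=53 ⌊2103/39⌋=53 ⌊2131/39⌋=54
s_n = t_(n+1) − t_n for n = 0 … 75 gives
prefix = 0110111011011101110110111011011101101110110111011011101110110111011011101101
slide a length-6 window over [0..5] … [70..75] (71 windows); first occurrence of each distinct factor:
  [  0..  5] 011011
  [  1..  6] 110111
  [  2..  7] 101110
  [  3..  8] 011101
  [  4..  9] 111011
  [  5.. 10] 110110
  [  6.. 11] 101101
  (the other 64 windows repeat one of these)
distinct factors: {011011, 011101, 101101, 101110, 110110, 110111, 111011}
count = 7  (Sturmian bound for length 6 is 7)


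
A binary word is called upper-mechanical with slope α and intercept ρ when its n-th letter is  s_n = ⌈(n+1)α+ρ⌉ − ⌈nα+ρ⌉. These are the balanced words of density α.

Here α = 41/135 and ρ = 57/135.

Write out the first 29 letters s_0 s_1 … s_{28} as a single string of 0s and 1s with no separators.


n=0: ⌈(1·41+57)/135⌉ − ⌈(0·41+57)/135⌉ = ⌈98/135⌉ − ⌈57/135⌉ = 1 − 1 = 0
n=1: ⌈(2·41+57)/135⌉ − ⌈(1·41+57)/135⌉ = ⌈139/135⌉ − ⌈98/135⌉ = 2 − 1 = 1
n=2: ⌈(3·41+57)/135⌉ − ⌈(2·41+57)/135⌉ = ⌈180/135⌉ − ⌈139/135⌉ = 2 − 2 = 0
n=3: ⌈(4·41+57)/135⌉ − ⌈(3·41+57)/135⌉ = ⌈221/135⌉ − ⌈180/135⌉ = 2 − 2 = 0
n=4: ⌈(5·41+57)/135⌉ − ⌈(4·41+57)/135⌉ = ⌈262/135⌉ − ⌈221/135⌉ = 2 − 2 = 0
n=5: ⌈(6·41+57)/135⌉ − ⌈(5·41+57)/135⌉ = ⌈303/135⌉ − ⌈262/135⌉ = 3 − 2 = 1
n=6: ⌈(7·41+57)/135⌉ − ⌈(6·41+57)/135⌉ = ⌈344/135⌉ − ⌈303/135⌉ = 3 − 3 = 0
n=7: ⌈(8·41+57)/135⌉ − ⌈(7·41+57)/135⌉ = ⌈385/135⌉ − ⌈344/135⌉ = 3 − 3 = 0
n=8: ⌈(9·41+57)/135⌉ − ⌈(8·41+57)/135⌉ = ⌈426/135⌉ − ⌈385/135⌉ = 4 − 3 = 1
n=9: ⌈(10·41+57)/135⌉ − ⌈(9·41+57)/135⌉ = ⌈467/135⌉ − ⌈426/135⌉ = 4 − 4 = 0
n=10: ⌈(11·41+57)/135⌉ − ⌈(10·41+57)/135⌉ = ⌈508/135⌉ − ⌈467/135⌉ = 4 − 4 = 0
n=11: ⌈(12·41+57)/135⌉ − ⌈(11·41+57)/135⌉ = ⌈549/135⌉ − ⌈508/135⌉ = 5 − 4 = 1
n=12: ⌈(13·41+57)/135⌉ − ⌈(12·41+57)/135⌉ = ⌈590/135⌉ − ⌈549/135⌉ = 5 − 5 = 0
n=13: ⌈(14·41+57)/135⌉ − ⌈(13·41+57)/135⌉ = ⌈631/135⌉ − ⌈590/135⌉ = 5 − 5 = 0
n=14: ⌈(15·41+57)/135⌉ − ⌈(14·41+57)/135⌉ = ⌈672/135⌉ − ⌈631/135⌉ = 5 − 5 = 0
n=15: ⌈(16·41+57)/135⌉ − ⌈(15·41+57)/135⌉ = ⌈713/135⌉ − ⌈672/135⌉ = 6 − 5 = 1
n=16: ⌈(17·41+57)/135⌉ − ⌈(16·41+57)/135⌉ = ⌈754/135⌉ − ⌈713/135⌉ = 6 − 6 = 0
n=17: ⌈(18·41+57)/135⌉ − ⌈(17·41+57)/135⌉ = ⌈795/135⌉ − ⌈754/135⌉ = 6 − 6 = 0
n=18: ⌈(19·41+57)/135⌉ − ⌈(18·41+57)/135⌉ = ⌈836/135⌉ − ⌈795/135⌉ = 7 − 6 = 1
n=19: ⌈(20·41+57)/135⌉ − ⌈(19·41+57)/135⌉ = ⌈877/135⌉ − ⌈836/135⌉ = 7 − 7 = 0
n=20: ⌈(21·41+57)/135⌉ − ⌈(20·41+57)/135⌉ = ⌈918/135⌉ − ⌈877/135⌉ = 7 − 7 = 0
n=21: ⌈(22·41+57)/135⌉ − ⌈(21·41+57)/135⌉ = ⌈959/135⌉ − ⌈918/135⌉ = 8 − 7 = 1
n=22: ⌈(23·41+57)/135⌉ − ⌈(22·41+57)/135⌉ = ⌈1000/135⌉ − ⌈959/135⌉ = 8 − 8 = 0
n=23: ⌈(24·41+57)/135⌉ − ⌈(23·41+57)/135⌉ = ⌈1041/135⌉ − ⌈1000/135⌉ = 8 − 8 = 0
n=24: ⌈(25·41+57)/135⌉ − ⌈(24·41+57)/135⌉ = ⌈1082/135⌉ − ⌈1041/135⌉ = 9 − 8 = 1
n=25: ⌈(26·41+57)/135⌉ − ⌈(25·41+57)/135⌉ = ⌈1123/135⌉ − ⌈1082/135⌉ = 9 − 9 = 0
n=26: ⌈(27·41+57)/135⌉ − ⌈(26·41+57)/135⌉ = ⌈1164/135⌉ − ⌈1123/135⌉ = 9 − 9 = 0
n=27: ⌈(28·41+57)/135⌉ − ⌈(27·41+57)/135⌉ = ⌈1205/135⌉ − ⌈1164/135⌉ = 9 − 9 = 0
n=28: ⌈(29·41+57)/135⌉ − ⌈(28·41+57)/135⌉ = ⌈1246/135⌉ − ⌈1205/135⌉ = 10 − 9 = 1

01000100100100010010010010001


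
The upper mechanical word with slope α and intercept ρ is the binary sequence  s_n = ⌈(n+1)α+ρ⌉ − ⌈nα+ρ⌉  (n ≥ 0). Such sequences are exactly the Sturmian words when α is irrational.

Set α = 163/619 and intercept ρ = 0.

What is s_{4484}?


1

(n+1)α + ρ = (4485·163) / 619 = 731055/619
nα + ρ     = (4484·163) / 619 = 730892/619
⌈731055/619⌉ = 1182,  ⌈730892/619⌉ = 1181
s_{4484} = 1182 − 1181 = 1


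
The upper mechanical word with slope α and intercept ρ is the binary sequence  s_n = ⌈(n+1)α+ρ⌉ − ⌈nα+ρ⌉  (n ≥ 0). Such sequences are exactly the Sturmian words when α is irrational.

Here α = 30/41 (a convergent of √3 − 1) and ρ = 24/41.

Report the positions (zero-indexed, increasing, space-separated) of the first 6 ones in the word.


n=0: ⌈54/41⌉−⌈24/41⌉ = 2−1 = 1  ← one
n=1: ⌈84/41⌉−⌈54/41⌉ = 3−2 = 1  ← one
n=2: ⌈114/41⌉−⌈84/41⌉ = 3−3 = 0
n=3: ⌈144/41⌉−⌈114/41⌉ = 4−3 = 1  ← one
n=4: ⌈174/41⌉−⌈144/41⌉ = 5−4 = 1  ← one
n=5: ⌈204/41⌉−⌈174/41⌉ = 5−5 = 0
n=6: ⌈234/41⌉−⌈204/41⌉ = 6−5 = 1  ← one
n=7: ⌈264/41⌉−⌈234/41⌉ = 7−6 = 1  ← one
positions of the first 6 ones: 0 1 3 4 6 7

0 1 3 4 6 7


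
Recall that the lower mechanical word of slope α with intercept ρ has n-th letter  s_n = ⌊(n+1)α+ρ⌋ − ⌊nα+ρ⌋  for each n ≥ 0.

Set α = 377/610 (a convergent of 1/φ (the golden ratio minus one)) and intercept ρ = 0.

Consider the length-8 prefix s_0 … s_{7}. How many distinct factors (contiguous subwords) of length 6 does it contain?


t_n = ⌊(n·377)/610⌋ for n = 0 … 8:
  n=0…8: ⌊0/610⌋=0 ⌊377/610⌋=0 ⌊754/610⌋=1 ⌊1131/610⌋=1 ⌊1508/610⌋=2 ⌊1885/610⌋=3 ⌊2262/610⌋=3 ⌊2639/610⌋=4 ⌊3016/610⌋=4
s_n = t_(n+1) − t_n for n = 0 … 7 gives
prefix = 01011010
slide a length-6 window over [0..5] … [2..7] (3 windows); first occurrence of each distinct factor:
  [  0..  5] 010110
  [  1..  6] 101101
  [  2..  7] 011010
distinct factors: {010110, 011010, 101101}
count = 3  (Sturmian bound for length 6 is 7)

3


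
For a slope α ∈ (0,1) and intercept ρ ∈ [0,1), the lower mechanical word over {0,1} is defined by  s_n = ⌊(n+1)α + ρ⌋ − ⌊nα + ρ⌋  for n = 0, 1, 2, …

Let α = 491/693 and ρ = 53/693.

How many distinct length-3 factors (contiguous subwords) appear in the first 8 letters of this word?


4

t_n = ⌊(n·491+53)/693⌋ for n = 0 … 8:
  n=0…8: ⌊53/693⌋=0 ⌊544/693⌋=0 ⌊1035/693⌋=1 ⌊1526/693⌋=2 ⌊2017/693⌋=2 ⌊2508/693⌋=3 ⌊2999/693⌋=4 ⌊3490/693⌋=5 ⌊3981/693⌋=5
s_n = t_(n+1) − t_n for n = 0 … 7 gives
prefix = 01101110
slide a length-3 window over [0..2] … [5..7] (6 windows); first occurrence of each distinct factor:
  [  0..  2] 011
  [  1..  3] 110
  [  2..  4] 101
  [  4..  6] 111
  (the other 2 windows repeat one of these)
distinct factors: {011, 101, 110, 111}
count = 4  (Sturmian bound for length 3 is 4)


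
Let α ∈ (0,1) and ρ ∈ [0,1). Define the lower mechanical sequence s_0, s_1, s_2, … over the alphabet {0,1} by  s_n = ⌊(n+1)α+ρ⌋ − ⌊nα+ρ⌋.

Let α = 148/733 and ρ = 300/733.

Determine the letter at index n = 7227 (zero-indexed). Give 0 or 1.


0

(n+1)α + ρ = (7228·148 + 300) / 733 = 1070044/733
nα + ρ     = (7227·148 + 300) / 733 = 1069896/733
⌊1070044/733⌋ = 1459,  ⌊1069896/733⌋ = 1459
s_{7227} = 1459 − 1459 = 0


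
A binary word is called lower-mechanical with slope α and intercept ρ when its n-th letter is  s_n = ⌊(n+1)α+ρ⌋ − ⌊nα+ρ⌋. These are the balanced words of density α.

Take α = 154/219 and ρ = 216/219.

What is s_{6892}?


1

(n+1)α + ρ = (6893·154 + 216) / 219 = 1061738/219
nα + ρ     = (6892·154 + 216) / 219 = 1061584/219
⌊1061738/219⌋ = 4848,  ⌊1061584/219⌋ = 4847
s_{6892} = 4848 − 4847 = 1


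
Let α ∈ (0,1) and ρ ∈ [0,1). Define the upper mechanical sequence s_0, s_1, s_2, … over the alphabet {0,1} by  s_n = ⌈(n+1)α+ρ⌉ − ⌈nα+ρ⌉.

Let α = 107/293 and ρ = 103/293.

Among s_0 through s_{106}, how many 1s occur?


#1s = Σ_{n=0}^{106} s_n = Σ_{n=0}^{106} (⌈(n+1)α+ρ⌉ − ⌈nα+ρ⌉)
the sum telescopes: every ⌈nα+ρ⌉ with 0 < n < 107 appears once with + and once with −, leaving ⌈107α+ρ⌉ − ⌈0·α+ρ⌉
107α + ρ = (107·107 + 103) / 293 = 11552/293
ρ = 103/293
⌈11552/293⌉ = 40,  ⌈103/293⌉ = 1
#1s = 40 − 1 = 39

39


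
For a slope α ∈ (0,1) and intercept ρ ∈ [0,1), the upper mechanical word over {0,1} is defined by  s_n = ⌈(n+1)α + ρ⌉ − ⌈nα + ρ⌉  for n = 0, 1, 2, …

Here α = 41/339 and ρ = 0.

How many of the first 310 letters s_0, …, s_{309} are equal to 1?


#1s = Σ_{n=0}^{309} s_n = Σ_{n=0}^{309} (⌈(n+1)α+ρ⌉ − ⌈nα+ρ⌉)
the sum telescopes: every ⌈nα+ρ⌉ with 0 < n < 310 appears once with + and once with −, leaving ⌈310α+ρ⌉ − ⌈0·α+ρ⌉
310α + ρ = (310·41) / 339 = 12710/339
ρ = 0/339
⌈12710/339⌉ = 38,  ⌈0/339⌉ = 0
#1s = 38 − 0 = 38

38


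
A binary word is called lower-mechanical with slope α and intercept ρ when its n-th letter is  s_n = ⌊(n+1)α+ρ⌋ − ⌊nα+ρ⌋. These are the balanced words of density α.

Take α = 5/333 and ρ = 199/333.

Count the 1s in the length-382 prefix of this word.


6

#1s = Σ_{n=0}^{381} s_n = Σ_{n=0}^{381} (⌊(n+1)α+ρ⌋ − ⌊nα+ρ⌋)
the sum telescopes: every ⌊nα+ρ⌋ with 0 < n < 382 appears once with + and once with −, leaving ⌊382α+ρ⌋ − ⌊0·α+ρ⌋
382α + ρ = (382·5 + 199) / 333 = 2109/333
ρ = 199/333
⌊2109/333⌋ = 6,  ⌊199/333⌋ = 0
#1s = 6 − 0 = 6


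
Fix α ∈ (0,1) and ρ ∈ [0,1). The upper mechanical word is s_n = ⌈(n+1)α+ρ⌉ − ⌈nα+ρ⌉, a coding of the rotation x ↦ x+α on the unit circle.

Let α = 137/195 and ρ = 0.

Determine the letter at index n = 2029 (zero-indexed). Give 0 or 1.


(n+1)α + ρ = (2030·137) / 195 = 278110/195
nα + ρ     = (2029·137) / 195 = 277973/195
⌈278110/195⌉ = 1427,  ⌈277973/195⌉ = 1426
s_{2029} = 1427 − 1426 = 1

1


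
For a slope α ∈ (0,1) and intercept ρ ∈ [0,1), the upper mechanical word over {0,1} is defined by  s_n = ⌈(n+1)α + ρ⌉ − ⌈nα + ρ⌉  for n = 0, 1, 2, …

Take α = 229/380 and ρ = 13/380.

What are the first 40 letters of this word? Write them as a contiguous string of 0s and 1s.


n=0: ⌈(1·229+13)/380⌉ − ⌈(0·229+13)/380⌉ = ⌈242/380⌉ − ⌈13/380⌉ = 1 − 1 = 0
n=1: ⌈(2·229+13)/380⌉ − ⌈(1·229+13)/380⌉ = ⌈471/380⌉ − ⌈242/380⌉ = 2 − 1 = 1
n=2: ⌈(3·229+13)/380⌉ − ⌈(2·229+13)/380⌉ = ⌈700/380⌉ − ⌈471/380⌉ = 2 − 2 = 0
n=3: ⌈(4·229+13)/380⌉ − ⌈(3·229+13)/380⌉ = ⌈929/380⌉ − ⌈700/380⌉ = 3 − 2 = 1
n=4: ⌈(5·229+13)/380⌉ − ⌈(4·229+13)/380⌉ = ⌈1158/380⌉ − ⌈929/380⌉ = 4 − 3 = 1
n=5: ⌈(6·229+13)/380⌉ − ⌈(5·229+13)/380⌉ = ⌈1387/380⌉ − ⌈1158/380⌉ = 4 − 4 = 0
n=6: ⌈(7·229+13)/380⌉ − ⌈(6·229+13)/380⌉ = ⌈1616/380⌉ − ⌈1387/380⌉ = 5 − 4 = 1
n=7: ⌈(8·229+13)/380⌉ − ⌈(7·229+13)/380⌉ = ⌈1845/380⌉ − ⌈1616/380⌉ = 5 − 5 = 0
n=8: ⌈(9·229+13)/380⌉ − ⌈(8·229+13)/380⌉ = ⌈2074/380⌉ − ⌈1845/380⌉ = 6 − 5 = 1
n=9: ⌈(10·229+13)/380⌉ − ⌈(9·229+13)/380⌉ = ⌈2303/380⌉ − ⌈2074/380⌉ = 7 − 6 = 1
n=10: ⌈(11·229+13)/380⌉ − ⌈(10·229+13)/380⌉ = ⌈2532/380⌉ − ⌈2303/380⌉ = 7 − 7 = 0
n=11: ⌈(12·229+13)/380⌉ − ⌈(11·229+13)/380⌉ = ⌈2761/380⌉ − ⌈2532/380⌉ = 8 − 7 = 1
n=12: ⌈(13·229+13)/380⌉ − ⌈(12·229+13)/380⌉ = ⌈2990/380⌉ − ⌈2761/380⌉ = 8 − 8 = 0
n=13: ⌈(14·229+13)/380⌉ − ⌈(13·229+13)/380⌉ = ⌈3219/380⌉ − ⌈2990/380⌉ = 9 − 8 = 1
n=14: ⌈(15·229+13)/380⌉ − ⌈(14·229+13)/380⌉ = ⌈3448/380⌉ − ⌈3219/380⌉ = 10 − 9 = 1
n=15: ⌈(16·229+13)/380⌉ − ⌈(15·229+13)/380⌉ = ⌈3677/380⌉ − ⌈3448/380⌉ = 10 − 10 = 0
n=16: ⌈(17·229+13)/380⌉ − ⌈(16·229+13)/380⌉ = ⌈3906/380⌉ − ⌈3677/380⌉ = 11 − 10 = 1
n=17: ⌈(18·229+13)/380⌉ − ⌈(17·229+13)/380⌉ = ⌈4135/380⌉ − ⌈3906/380⌉ = 11 − 11 = 0
n=18: ⌈(19·229+13)/380⌉ − ⌈(18·229+13)/380⌉ = ⌈4364/380⌉ − ⌈4135/380⌉ = 12 − 11 = 1
n=19: ⌈(20·229+13)/380⌉ − ⌈(19·229+13)/380⌉ = ⌈4593/380⌉ − ⌈4364/380⌉ = 13 − 12 = 1
n=20: ⌈(21·229+13)/380⌉ − ⌈(20·229+13)/380⌉ = ⌈4822/380⌉ − ⌈4593/380⌉ = 13 − 13 = 0
n=21: ⌈(22·229+13)/380⌉ − ⌈(21·229+13)/380⌉ = ⌈5051/380⌉ − ⌈4822/380⌉ = 14 − 13 = 1
n=22: ⌈(23·229+13)/380⌉ − ⌈(22·229+13)/380⌉ = ⌈5280/380⌉ − ⌈5051/380⌉ = 14 − 14 = 0
n=23: ⌈(24·229+13)/380⌉ − ⌈(23·229+13)/380⌉ = ⌈5509/380⌉ − ⌈5280/380⌉ = 15 − 14 = 1
n=24: ⌈(25·229+13)/380⌉ − ⌈(24·229+13)/380⌉ = ⌈5738/380⌉ − ⌈5509/380⌉ = 16 − 15 = 1
n=25: ⌈(26·229+13)/380⌉ − ⌈(25·229+13)/380⌉ = ⌈5967/380⌉ − ⌈5738/380⌉ = 16 − 16 = 0
n=26: ⌈(27·229+13)/380⌉ − ⌈(26·229+13)/380⌉ = ⌈6196/380⌉ − ⌈5967/380⌉ = 17 − 16 = 1
n=27: ⌈(28·229+13)/380⌉ − ⌈(27·229+13)/380⌉ = ⌈6425/380⌉ − ⌈6196/380⌉ = 17 − 17 = 0
n=28: ⌈(29·229+13)/380⌉ − ⌈(28·229+13)/380⌉ = ⌈6654/380⌉ − ⌈6425/380⌉ = 18 − 17 = 1
n=29: ⌈(30·229+13)/380⌉ − ⌈(29·229+13)/380⌉ = ⌈6883/380⌉ − ⌈6654/380⌉ = 19 − 18 = 1
n=30: ⌈(31·229+13)/380⌉ − ⌈(30·229+13)/380⌉ = ⌈7112/380⌉ − ⌈6883/380⌉ = 19 − 19 = 0
n=31: ⌈(32·229+13)/380⌉ − ⌈(31·229+13)/380⌉ = ⌈7341/380⌉ − ⌈7112/380⌉ = 20 − 19 = 1
n=32: ⌈(33·229+13)/380⌉ − ⌈(32·229+13)/380⌉ = ⌈7570/380⌉ − ⌈7341/380⌉ = 20 − 20 = 0
n=33: ⌈(34·229+13)/380⌉ − ⌈(33·229+13)/380⌉ = ⌈7799/380⌉ − ⌈7570/380⌉ = 21 − 20 = 1
n=34: ⌈(35·229+13)/380⌉ − ⌈(34·229+13)/380⌉ = ⌈8028/380⌉ − ⌈7799/380⌉ = 22 − 21 = 1
n=35: ⌈(36·229+13)/380⌉ − ⌈(35·229+13)/380⌉ = ⌈8257/380⌉ − ⌈8028/380⌉ = 22 − 22 = 0
n=36: ⌈(37·229+13)/380⌉ − ⌈(36·229+13)/380⌉ = ⌈8486/380⌉ − ⌈8257/380⌉ = 23 − 22 = 1
n=37: ⌈(38·229+13)/380⌉ − ⌈(37·229+13)/380⌉ = ⌈8715/380⌉ − ⌈8486/380⌉ = 23 − 23 = 0
n=38: ⌈(39·229+13)/380⌉ − ⌈(38·229+13)/380⌉ = ⌈8944/380⌉ − ⌈8715/380⌉ = 24 − 23 = 1
n=39: ⌈(40·229+13)/380⌉ − ⌈(39·229+13)/380⌉ = ⌈9173/380⌉ − ⌈8944/380⌉ = 25 − 24 = 1

0101101011010110101101011010110101101011


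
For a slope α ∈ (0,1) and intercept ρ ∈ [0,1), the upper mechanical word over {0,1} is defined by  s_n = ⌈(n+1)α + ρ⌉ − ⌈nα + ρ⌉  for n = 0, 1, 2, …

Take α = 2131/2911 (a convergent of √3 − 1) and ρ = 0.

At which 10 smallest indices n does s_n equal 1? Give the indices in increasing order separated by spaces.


n=0: ⌈2131/2911⌉−⌈0/2911⌉ = 1−0 = 1  ← one
n=1: ⌈4262/2911⌉−⌈2131/2911⌉ = 2−1 = 1  ← one
n=2: ⌈6393/2911⌉−⌈4262/2911⌉ = 3−2 = 1  ← one
n=3: ⌈8524/2911⌉−⌈6393/2911⌉ = 3−3 = 0
n=4: ⌈10655/2911⌉−⌈8524/2911⌉ = 4−3 = 1  ← one
n=5: ⌈12786/2911⌉−⌈10655/2911⌉ = 5−4 = 1  ← one
n=6: ⌈14917/2911⌉−⌈12786/2911⌉ = 6−5 = 1  ← one
n=7: ⌈17048/2911⌉−⌈14917/2911⌉ = 6−6 = 0
n=8: ⌈19179/2911⌉−⌈17048/2911⌉ = 7−6 = 1  ← one
n=9: ⌈21310/2911⌉−⌈19179/2911⌉ = 8−7 = 1  ← one
n=10: ⌈23441/2911⌉−⌈21310/2911⌉ = 9−8 = 1  ← one
n=11: ⌈25572/2911⌉−⌈23441/2911⌉ = 9−9 = 0
n=12: ⌈27703/2911⌉−⌈25572/2911⌉ = 10−9 = 1  ← one
positions of the first 10 ones: 0 1 2 4 5 6 8 9 10 12

0 1 2 4 5 6 8 9 10 12
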